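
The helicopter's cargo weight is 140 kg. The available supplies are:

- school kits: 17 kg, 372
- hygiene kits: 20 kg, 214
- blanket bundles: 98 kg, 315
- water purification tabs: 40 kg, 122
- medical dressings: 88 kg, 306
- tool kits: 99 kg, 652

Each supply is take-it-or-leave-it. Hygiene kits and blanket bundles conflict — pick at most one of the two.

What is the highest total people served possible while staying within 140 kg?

The ratio ordering already packs tightly: school kits + hygiene kits + tool kits, 136 kg, 1238.
Next best is school kits + tool kits at 1024 (116 kg) — short by 214.

1238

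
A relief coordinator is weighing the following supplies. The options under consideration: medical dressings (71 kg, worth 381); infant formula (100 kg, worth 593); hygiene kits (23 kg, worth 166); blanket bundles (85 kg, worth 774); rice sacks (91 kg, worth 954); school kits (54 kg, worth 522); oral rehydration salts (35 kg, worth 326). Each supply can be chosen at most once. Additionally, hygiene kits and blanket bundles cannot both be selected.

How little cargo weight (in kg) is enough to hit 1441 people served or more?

Need the lightest bundle worth ≥ 1441.
rice sacks + school kits reaches 1476 using 145 kg.
Any bundle with less than 145 kg falls short of 1441.

145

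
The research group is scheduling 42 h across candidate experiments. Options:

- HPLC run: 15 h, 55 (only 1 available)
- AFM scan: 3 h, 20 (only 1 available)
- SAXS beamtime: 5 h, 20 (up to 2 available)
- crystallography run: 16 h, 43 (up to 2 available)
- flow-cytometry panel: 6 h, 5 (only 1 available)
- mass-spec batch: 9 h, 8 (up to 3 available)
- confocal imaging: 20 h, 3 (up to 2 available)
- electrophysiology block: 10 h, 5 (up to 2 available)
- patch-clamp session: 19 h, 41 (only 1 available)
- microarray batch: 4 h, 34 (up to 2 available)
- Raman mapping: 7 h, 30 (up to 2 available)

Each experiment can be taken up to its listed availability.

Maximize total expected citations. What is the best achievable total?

203

Taking the top-ratio experiments first gives AFM scan + 2×SAXS beamtime + flow-cytometry panel + 2×microarray batch + 2×Raman mapping for 193 (41 h).
Dropping AFM scan and SAXS beamtime and flow-cytometry panel frees 14 h; slotting in HPLC run (15 h) lifts the total to 203 at 42 h.
Nothing else within 42 h beats 203.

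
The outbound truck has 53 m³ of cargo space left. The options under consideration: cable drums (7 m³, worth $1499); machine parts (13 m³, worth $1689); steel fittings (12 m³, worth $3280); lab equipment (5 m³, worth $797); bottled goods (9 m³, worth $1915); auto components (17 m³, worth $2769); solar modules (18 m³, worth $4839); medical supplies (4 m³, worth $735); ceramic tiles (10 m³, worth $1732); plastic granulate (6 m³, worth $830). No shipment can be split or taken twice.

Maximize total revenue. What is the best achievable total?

Filling by ratio: cable drums + steel fittings + bottled goods + solar modules + medical supplies for 12268, with 3 m³ left unused.
The 7 m³ tied up in cable drums is better spent on ceramic tiles — total rises to 12501 (53 m³).
Every other selection either busts 53 m³ or fails to beat 12501.

12501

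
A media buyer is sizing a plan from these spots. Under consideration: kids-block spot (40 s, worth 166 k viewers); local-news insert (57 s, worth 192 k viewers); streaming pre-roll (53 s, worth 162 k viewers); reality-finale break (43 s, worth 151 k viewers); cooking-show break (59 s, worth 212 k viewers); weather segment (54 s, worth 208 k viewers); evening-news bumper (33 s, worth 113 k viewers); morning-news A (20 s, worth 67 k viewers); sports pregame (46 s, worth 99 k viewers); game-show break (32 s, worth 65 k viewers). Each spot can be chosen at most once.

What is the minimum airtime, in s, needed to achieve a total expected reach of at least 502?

137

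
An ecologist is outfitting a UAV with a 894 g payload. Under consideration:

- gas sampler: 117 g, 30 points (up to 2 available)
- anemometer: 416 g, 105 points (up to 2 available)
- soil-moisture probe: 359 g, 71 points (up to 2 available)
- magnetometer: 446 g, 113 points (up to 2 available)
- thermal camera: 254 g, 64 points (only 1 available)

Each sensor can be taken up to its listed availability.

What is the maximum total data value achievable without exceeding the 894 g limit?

Ranking by ratio (data value/g): gas sampler 0.26, magnetometer 0.25, anemometer 0.25, thermal camera 0.25.
Greedy by ratio would take 2×gas sampler + magnetometer: 680 g used, total 173.
Replace 2×gas sampler with magnetometer: the trade gains 53 net, giving 226 at 892 g.
No other feasible combination exceeds 226.

226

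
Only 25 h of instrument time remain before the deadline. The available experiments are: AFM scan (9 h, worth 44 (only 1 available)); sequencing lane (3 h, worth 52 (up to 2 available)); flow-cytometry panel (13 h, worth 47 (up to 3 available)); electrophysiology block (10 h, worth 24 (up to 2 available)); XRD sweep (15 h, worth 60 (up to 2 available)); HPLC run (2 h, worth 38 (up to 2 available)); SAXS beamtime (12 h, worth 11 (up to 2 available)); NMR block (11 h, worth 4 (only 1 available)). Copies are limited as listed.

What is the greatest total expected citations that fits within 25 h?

240

Filling by ratio: AFM scan + 2×sequencing lane + 2×HPLC run for 224, with 6 h left unused.
Dropping AFM scan frees 9 h; slotting in XRD sweep (15 h) lifts the total to 240 at 25 h.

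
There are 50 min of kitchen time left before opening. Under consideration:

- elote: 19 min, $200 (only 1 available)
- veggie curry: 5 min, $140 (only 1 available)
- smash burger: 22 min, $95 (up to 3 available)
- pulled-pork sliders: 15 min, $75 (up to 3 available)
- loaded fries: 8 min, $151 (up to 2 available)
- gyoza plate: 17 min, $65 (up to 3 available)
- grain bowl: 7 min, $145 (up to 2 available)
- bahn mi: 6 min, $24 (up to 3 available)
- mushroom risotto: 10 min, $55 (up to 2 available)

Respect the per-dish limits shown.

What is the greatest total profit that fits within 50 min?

807

Ranking by ratio (profit/min): veggie curry 28.00, grain bowl 20.71, loaded fries 18.88, elote 10.53.
Filling by ratio: veggie curry + 2×loaded fries + 2×grain bowl + mushroom risotto for 787, with 5 min left unused.
Replace mushroom risotto with pulled-pork sliders: the trade gains 20 net, giving 807 at 50 min.
Every other selection either busts 50 min or exceeds an availability limit or fails to beat 807.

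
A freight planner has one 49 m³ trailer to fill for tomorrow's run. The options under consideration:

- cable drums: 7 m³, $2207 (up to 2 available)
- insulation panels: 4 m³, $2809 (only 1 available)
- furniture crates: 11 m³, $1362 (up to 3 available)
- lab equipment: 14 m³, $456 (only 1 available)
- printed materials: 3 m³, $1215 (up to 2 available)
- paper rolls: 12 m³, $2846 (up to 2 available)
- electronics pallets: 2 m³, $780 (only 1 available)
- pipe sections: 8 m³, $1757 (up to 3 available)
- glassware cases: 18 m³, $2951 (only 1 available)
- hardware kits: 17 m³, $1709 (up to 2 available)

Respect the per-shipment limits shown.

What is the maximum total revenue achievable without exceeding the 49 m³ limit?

The ratio heuristic lands on 2×cable drums + insulation panels + 2×printed materials + paper rolls + electronics pallets + pipe sections (15036) but leaves 3 m³ idle.
Replace electronics pallets and pipe sections with paper rolls: the trade gains 309 net, giving 15345 at 48 m³.

15345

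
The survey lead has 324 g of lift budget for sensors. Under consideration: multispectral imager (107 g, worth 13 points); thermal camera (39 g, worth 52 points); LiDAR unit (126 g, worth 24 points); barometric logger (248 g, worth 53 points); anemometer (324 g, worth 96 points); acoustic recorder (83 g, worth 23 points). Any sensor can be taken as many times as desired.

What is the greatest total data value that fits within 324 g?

8×thermal camera uses 312 of the 324 g and totals 416.
That's the maximum — no swap from here does better than 416.

416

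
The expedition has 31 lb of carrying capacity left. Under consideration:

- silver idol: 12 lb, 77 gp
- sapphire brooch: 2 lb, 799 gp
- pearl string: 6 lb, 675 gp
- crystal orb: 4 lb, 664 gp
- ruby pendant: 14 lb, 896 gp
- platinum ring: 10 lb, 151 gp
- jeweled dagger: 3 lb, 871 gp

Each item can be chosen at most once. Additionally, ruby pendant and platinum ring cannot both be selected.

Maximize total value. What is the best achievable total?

3905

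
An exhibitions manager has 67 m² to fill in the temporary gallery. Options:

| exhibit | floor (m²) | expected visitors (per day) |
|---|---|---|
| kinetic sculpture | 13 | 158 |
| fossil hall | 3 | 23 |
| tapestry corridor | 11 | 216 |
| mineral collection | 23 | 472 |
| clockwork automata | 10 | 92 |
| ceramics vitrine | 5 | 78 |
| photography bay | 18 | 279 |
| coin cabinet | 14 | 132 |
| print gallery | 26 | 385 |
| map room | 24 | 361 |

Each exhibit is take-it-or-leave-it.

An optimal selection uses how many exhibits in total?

4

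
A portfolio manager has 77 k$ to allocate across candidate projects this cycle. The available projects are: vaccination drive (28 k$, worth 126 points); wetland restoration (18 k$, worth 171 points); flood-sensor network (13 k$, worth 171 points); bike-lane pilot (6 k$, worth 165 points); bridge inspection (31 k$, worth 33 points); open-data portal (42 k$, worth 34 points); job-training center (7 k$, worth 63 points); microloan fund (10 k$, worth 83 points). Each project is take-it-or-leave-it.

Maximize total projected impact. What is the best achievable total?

A density-first pass picks wetland restoration + flood-sensor network + bike-lane pilot + job-training center + microloan fund — 653 at 54 k$.
Replace job-training center with vaccination drive: the trade gains 63 net, giving 716 at 75 k$.
The closest alternative, vaccination drive + wetland restoration + flood-sensor network + bike-lane pilot + job-training center, reaches only 696.

716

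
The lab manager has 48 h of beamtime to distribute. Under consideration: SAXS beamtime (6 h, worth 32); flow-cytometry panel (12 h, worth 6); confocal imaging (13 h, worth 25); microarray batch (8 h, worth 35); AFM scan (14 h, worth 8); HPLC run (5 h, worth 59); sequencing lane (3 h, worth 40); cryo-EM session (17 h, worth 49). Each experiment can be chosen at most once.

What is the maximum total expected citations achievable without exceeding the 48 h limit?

Taking SAXS beamtime + microarray batch + HPLC run + sequencing lane + cryo-EM session: 39 h used, 215 in expected citations.
Nothing else within 48 h beats 215.

215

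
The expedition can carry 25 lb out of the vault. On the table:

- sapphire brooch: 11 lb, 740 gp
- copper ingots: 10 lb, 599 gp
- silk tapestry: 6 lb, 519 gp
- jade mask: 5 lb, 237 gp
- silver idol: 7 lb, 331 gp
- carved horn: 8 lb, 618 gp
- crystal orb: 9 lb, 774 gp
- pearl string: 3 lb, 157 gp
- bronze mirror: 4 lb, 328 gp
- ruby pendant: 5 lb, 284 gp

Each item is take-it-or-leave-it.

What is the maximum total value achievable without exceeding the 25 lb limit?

Density check — silk tapestry 86.50, crystal orb 86.00, bronze mirror 82.00 are the best per lb.
A density-first pass picks silk tapestry + crystal orb + bronze mirror + ruby pendant — 1905 at 24 lb.
Replace bronze mirror and ruby pendant with carved horn: the trade gains 6 net, giving 1911 at 23 lb.
Runner-up silk tapestry + crystal orb + bronze mirror + ruby pendant tops out at 1905.

1911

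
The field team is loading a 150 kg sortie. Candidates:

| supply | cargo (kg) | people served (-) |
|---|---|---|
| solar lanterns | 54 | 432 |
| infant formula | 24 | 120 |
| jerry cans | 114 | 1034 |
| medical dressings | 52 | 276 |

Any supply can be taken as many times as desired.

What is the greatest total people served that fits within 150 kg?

Taking infant formula + jerry cans: 138 kg used, 1154 in people served.

1154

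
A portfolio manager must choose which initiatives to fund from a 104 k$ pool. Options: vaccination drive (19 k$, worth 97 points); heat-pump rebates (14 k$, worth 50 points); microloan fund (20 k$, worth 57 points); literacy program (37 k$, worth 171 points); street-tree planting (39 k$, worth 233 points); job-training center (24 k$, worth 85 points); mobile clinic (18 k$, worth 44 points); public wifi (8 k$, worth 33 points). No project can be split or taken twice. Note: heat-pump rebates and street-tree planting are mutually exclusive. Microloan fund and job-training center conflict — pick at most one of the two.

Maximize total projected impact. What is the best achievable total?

Vaccination drive + literacy program + street-tree planting + public wifi uses 103 of the 104 k$ and totals 534.
Runner-up vaccination drive + literacy program + street-tree planting tops out at 501.

534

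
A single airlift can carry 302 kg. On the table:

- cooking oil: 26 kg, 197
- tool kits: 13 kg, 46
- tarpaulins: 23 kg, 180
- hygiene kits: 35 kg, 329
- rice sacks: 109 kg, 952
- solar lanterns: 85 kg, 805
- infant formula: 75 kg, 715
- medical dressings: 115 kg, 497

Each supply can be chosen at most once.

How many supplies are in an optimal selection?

4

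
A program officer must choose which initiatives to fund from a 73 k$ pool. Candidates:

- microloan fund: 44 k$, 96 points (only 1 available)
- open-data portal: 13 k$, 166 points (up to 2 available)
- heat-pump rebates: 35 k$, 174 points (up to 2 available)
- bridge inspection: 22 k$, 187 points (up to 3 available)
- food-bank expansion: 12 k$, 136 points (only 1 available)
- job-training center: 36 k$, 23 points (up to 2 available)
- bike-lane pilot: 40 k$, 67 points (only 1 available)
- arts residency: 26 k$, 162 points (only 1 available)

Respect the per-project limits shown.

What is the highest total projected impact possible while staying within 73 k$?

Ranking by ratio (projected impact/k$): open-data portal 12.77, food-bank expansion 11.33, bridge inspection 8.50, arts residency 6.23.
Filling by ratio: 2×open-data portal + bridge inspection + food-bank expansion for 655, with 13 k$ left unused.
Dropping food-bank expansion frees 12 k$; slotting in bridge inspection (22 k$) lifts the total to 706 at 70 k$.

706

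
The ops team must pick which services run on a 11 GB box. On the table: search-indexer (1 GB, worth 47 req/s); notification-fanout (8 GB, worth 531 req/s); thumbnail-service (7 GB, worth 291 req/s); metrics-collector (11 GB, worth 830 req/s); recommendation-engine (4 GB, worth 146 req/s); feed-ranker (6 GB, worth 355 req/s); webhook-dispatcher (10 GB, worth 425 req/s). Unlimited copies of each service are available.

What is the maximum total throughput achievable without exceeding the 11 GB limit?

830

Density check — metrics-collector 75.45, notification-fanout 66.38, feed-ranker 59.17 are the best per GB.
Best packing: metrics-collector — 11 GB, 830 total.
Every other selection either busts 11 GB or fails to beat 830.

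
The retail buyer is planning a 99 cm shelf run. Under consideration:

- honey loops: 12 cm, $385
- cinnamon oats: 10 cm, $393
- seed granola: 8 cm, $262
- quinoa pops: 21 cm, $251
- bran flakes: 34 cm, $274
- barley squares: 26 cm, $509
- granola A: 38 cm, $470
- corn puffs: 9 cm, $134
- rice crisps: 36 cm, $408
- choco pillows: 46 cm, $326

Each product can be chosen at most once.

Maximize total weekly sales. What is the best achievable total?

A density-first pass picks honey loops + cinnamon oats + seed granola + quinoa pops + barley squares + corn puffs — 1934 at 86 cm.
Dropping quinoa pops and corn puffs frees 30 cm; slotting in granola A (38 cm) lifts the total to 2019 at 94 cm.

2019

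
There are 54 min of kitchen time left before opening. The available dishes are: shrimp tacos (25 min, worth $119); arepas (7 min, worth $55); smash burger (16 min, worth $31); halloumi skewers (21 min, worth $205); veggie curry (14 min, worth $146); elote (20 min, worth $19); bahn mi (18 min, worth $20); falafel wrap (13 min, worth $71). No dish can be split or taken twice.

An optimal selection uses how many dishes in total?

3

Best achievable profit is 422.
For example halloumi skewers + veggie curry + falafel wrap achieves it, using 48 min.
Any selection reaching 422 contains exactly 3 dishes.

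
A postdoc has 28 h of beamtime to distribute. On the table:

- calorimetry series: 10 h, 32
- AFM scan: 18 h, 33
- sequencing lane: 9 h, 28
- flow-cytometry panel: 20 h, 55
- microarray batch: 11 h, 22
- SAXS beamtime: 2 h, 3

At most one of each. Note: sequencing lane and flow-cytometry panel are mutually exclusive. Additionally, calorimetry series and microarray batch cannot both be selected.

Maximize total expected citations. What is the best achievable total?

65

A density-first pass picks calorimetry series + sequencing lane + SAXS beamtime — 63 at 21 h.
Dropping sequencing lane and SAXS beamtime frees 11 h; slotting in AFM scan (18 h) lifts the total to 65 at 28 h.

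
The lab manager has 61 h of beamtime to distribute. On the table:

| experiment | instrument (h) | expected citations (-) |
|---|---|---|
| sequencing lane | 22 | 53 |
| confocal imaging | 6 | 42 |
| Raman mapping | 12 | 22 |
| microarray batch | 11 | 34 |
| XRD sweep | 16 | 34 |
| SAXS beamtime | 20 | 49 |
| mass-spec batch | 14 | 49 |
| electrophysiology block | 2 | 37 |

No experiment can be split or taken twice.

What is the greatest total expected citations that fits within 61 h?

Density check — electrophysiology block 18.50, confocal imaging 7.00, mass-spec batch 3.50, microarray batch 3.09 are the best per h.
A density-first pass picks confocal imaging + microarray batch + SAXS beamtime + mass-spec batch + electrophysiology block — 211 at 53 h.
Dropping SAXS beamtime frees 20 h; slotting in Raman mapping + XRD sweep (28 h) lifts the total to 218 at 61 h.
Nothing else within 61 h beats 218.

218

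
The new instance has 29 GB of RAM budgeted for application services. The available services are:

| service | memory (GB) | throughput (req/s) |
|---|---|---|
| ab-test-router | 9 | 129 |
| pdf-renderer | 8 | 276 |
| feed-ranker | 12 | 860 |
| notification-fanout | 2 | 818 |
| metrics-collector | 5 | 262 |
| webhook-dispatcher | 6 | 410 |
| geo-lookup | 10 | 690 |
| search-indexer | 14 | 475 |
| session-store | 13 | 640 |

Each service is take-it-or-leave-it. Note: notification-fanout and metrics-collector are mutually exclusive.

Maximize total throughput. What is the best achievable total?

Ranking by ratio (throughput/GB): notification-fanout 409.00, feed-ranker 71.67, geo-lookup 69.00, webhook-dispatcher 68.33.
Taking feed-ranker + notification-fanout + geo-lookup: 24 GB used, 2368 in throughput.
Runner-up pdf-renderer + feed-ranker + notification-fanout + webhook-dispatcher tops out at 2364.

2368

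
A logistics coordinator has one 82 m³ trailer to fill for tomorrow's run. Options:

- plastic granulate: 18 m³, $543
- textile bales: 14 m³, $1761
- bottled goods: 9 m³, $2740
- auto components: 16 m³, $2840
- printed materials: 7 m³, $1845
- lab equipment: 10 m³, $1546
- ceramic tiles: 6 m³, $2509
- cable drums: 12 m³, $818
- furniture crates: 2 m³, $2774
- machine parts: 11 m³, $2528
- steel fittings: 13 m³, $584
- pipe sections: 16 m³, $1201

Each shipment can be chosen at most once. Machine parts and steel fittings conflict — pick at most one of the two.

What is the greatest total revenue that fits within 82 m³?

18543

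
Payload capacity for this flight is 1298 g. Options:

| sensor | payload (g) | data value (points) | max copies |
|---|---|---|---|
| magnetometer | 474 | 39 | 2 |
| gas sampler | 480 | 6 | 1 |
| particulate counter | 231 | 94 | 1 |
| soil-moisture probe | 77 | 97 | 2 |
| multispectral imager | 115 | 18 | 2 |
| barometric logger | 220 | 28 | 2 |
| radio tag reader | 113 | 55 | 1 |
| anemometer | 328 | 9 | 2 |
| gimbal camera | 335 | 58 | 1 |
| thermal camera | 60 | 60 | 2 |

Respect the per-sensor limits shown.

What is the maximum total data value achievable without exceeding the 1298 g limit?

Density check — soil-moisture probe 1.26, thermal camera 1.00, radio tag reader 0.49, particulate counter 0.41 are the best per g.
Filling by ratio: particulate counter + 2×soil-moisture probe + 2×multispectral imager + radio tag reader + gimbal camera + 2×thermal camera for 557, with 115 g left unused.
The 115 g tied up in multispectral imager is better spent on barometric logger — total rises to 567 (1288 g).
No other feasible combination exceeds 567.

567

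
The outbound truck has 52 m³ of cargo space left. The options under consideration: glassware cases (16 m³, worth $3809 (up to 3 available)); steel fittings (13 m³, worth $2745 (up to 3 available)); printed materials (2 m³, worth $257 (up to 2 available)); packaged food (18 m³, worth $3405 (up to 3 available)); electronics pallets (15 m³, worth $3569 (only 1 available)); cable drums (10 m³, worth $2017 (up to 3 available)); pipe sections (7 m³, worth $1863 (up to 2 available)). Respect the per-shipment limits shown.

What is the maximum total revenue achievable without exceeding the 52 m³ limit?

12226

Filling by ratio: 2×glassware cases + 2×printed materials + 2×pipe sections for 11858, with 2 m³ left unused.
Replace 2×printed materials and pipe sections with steel fittings: the trade gains 368 net, giving 12226 at 52 m³.
Nothing else within 52 m³ beats 12226.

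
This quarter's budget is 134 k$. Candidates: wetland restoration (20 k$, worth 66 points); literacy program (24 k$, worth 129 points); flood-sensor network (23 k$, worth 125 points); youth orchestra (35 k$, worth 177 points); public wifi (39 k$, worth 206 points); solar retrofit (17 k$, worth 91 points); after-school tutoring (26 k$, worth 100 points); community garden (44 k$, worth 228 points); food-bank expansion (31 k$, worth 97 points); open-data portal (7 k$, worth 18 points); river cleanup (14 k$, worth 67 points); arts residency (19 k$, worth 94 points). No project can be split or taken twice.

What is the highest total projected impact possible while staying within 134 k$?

697

Density check — flood-sensor network 5.43, literacy program 5.38, solar retrofit 5.35, public wifi 5.28 are the best per k$.
Filling by ratio: literacy program + flood-sensor network + public wifi + solar retrofit + open-data portal + arts residency for 663, with 5 k$ left unused.
Replace flood-sensor network and open-data portal with youth orchestra: the trade gains 34 net, giving 697 at 134 k$.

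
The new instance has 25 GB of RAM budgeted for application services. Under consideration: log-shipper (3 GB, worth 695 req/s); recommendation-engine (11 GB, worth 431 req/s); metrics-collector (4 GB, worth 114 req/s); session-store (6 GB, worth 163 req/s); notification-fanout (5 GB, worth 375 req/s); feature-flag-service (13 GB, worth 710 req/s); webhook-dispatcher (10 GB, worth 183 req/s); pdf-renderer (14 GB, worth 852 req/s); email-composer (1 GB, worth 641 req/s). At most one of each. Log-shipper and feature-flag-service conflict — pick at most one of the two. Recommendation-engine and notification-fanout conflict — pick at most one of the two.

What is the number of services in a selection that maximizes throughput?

Optimal total is 2563.
log-shipper + notification-fanout + pdf-renderer + email-composer hits 2563 at 23 GB.
All optima have 4 services.

4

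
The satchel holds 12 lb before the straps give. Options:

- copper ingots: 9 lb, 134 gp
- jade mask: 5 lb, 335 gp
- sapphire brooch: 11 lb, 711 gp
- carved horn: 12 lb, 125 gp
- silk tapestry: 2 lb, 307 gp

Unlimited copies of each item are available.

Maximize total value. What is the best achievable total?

6×silk tapestry uses 12 of the 12 lb and totals 1842.
Nothing else within 12 lb beats 1842.

1842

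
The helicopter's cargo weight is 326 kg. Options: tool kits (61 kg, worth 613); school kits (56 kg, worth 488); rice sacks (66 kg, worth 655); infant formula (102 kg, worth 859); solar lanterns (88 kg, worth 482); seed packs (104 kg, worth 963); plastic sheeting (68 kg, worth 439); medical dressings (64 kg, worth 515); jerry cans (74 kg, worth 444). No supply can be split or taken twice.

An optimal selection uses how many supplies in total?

Optimal total is 2923.
For example tool kits + school kits + infant formula + seed packs achieves it, using 323 kg.
All optima have 4 supplies.

4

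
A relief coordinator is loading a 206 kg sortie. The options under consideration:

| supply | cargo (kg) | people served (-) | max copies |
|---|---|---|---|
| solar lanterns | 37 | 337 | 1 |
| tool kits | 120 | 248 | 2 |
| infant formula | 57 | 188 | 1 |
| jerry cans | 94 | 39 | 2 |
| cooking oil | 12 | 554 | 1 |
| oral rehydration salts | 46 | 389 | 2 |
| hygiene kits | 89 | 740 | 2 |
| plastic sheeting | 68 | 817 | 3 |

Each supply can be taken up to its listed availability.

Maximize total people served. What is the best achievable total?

2577

Filling by ratio: solar lanterns + cooking oil + 2×plastic sheeting for 2525, with 21 kg left unused.
The 37 kg tied up in solar lanterns is better spent on oral rehydration salts — total rises to 2577 (194 kg).
The spare 12 kg is too small for any remaining supply, and no exchange beats 2577.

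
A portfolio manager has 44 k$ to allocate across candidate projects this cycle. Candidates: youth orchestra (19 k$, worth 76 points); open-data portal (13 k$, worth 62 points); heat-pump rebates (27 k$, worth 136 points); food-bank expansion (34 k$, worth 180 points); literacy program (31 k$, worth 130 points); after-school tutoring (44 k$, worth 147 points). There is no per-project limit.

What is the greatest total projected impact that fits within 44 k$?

198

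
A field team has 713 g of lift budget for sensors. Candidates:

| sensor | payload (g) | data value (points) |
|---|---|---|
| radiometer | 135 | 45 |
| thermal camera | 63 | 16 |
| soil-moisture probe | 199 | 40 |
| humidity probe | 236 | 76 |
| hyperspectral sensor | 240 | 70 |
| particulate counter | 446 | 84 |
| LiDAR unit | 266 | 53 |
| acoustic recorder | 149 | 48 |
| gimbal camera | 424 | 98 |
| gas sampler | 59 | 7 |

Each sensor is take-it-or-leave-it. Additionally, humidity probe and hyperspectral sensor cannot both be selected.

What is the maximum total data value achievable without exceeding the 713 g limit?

The ratio ordering already packs tightly: radiometer + thermal camera + humidity probe + acoustic recorder + gas sampler, 642 g, 192.

192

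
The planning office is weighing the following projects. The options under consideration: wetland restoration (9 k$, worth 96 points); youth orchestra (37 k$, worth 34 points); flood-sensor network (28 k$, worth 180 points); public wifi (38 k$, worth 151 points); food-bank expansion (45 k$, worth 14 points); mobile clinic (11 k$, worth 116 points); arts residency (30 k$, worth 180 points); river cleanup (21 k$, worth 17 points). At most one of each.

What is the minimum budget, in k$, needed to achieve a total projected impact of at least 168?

20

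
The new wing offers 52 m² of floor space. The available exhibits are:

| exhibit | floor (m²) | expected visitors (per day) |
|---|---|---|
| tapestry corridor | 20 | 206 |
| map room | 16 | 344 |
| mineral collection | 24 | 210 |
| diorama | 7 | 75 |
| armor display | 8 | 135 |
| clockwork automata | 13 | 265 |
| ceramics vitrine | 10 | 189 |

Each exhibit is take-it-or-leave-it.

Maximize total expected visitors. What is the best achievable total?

933

Best packing: map room + armor display + clockwork automata + ceramics vitrine — 47 m², 933 total.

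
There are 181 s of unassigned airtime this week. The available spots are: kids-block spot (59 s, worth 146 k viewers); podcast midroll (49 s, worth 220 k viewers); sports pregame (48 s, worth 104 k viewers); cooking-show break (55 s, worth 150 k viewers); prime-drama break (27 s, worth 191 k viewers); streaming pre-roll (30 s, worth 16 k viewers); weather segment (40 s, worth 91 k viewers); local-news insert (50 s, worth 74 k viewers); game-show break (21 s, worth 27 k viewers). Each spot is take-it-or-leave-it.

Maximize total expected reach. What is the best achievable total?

Taking the top-ratio spots first gives podcast midroll + cooking-show break + prime-drama break + weather segment for 652 (171 s).
The 40 s tied up in weather segment is better spent on sports pregame — total rises to 665 (179 s).
Next best is podcast midroll + cooking-show break + prime-drama break + weather segment at 652 (171 s) — short by 13.

665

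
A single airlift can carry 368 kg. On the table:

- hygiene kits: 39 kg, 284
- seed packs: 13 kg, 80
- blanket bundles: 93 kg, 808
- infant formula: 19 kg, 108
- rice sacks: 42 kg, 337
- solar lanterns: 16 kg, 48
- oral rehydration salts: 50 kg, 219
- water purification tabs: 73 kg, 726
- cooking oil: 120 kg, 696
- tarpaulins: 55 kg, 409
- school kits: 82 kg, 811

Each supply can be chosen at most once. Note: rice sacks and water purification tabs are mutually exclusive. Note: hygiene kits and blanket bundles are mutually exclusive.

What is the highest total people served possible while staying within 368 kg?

3053

By people served per kg: water purification tabs 9.95, school kits 9.89, blanket bundles 8.69 lead.
Best packing: seed packs + blanket bundles + oral rehydration salts + water purification tabs + tarpaulins + school kits — 366 kg, 3053 total.
Next best is blanket bundles + water purification tabs + cooking oil + school kits at 3041 (368 kg) — short by 12.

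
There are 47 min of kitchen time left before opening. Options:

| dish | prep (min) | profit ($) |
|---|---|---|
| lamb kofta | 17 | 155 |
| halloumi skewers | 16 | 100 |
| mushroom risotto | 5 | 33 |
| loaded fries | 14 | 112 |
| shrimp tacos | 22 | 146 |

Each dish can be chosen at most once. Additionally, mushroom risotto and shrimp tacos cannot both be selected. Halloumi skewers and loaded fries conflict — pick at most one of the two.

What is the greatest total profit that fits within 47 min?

Ranking by ratio (profit/min): lamb kofta 9.12, loaded fries 8.00, shrimp tacos 6.64, mushroom risotto 6.60.
Filling by ratio: lamb kofta + mushroom risotto + loaded fries for 300, with 11 min left unused.
Replace mushroom risotto and loaded fries with shrimp tacos: the trade gains 1 net, giving 301 at 39 min.

301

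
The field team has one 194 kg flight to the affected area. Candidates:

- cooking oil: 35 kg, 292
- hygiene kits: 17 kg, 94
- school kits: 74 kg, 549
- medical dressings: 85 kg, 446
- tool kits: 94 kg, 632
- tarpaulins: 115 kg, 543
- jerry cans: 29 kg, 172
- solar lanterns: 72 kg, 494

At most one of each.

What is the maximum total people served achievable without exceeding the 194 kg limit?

1335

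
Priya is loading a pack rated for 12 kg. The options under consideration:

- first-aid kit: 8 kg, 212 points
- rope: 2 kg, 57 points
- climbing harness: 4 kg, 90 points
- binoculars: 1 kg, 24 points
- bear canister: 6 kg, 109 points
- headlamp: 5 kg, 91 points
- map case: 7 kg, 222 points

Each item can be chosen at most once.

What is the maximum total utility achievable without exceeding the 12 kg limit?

Filling by ratio: rope + binoculars + map case for 303, with 2 kg left unused.
The 2 kg tied up in rope is better spent on climbing harness — total rises to 336 (12 kg).
Nothing else within 12 kg beats 336.

336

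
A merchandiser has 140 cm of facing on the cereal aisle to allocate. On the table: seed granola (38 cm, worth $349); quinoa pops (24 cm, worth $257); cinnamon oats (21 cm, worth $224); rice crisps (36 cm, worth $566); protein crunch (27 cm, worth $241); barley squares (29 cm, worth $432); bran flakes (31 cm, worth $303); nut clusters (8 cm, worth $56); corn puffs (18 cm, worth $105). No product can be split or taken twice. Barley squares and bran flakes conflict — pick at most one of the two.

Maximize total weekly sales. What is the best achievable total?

1720

Ranking by ratio (weekly sales/cm): rice crisps 15.72, barley squares 14.90, quinoa pops 10.71, cinnamon oats 10.67.
Quinoa pops + cinnamon oats + rice crisps + protein crunch + barley squares uses 137 of the 140 cm and totals 1720.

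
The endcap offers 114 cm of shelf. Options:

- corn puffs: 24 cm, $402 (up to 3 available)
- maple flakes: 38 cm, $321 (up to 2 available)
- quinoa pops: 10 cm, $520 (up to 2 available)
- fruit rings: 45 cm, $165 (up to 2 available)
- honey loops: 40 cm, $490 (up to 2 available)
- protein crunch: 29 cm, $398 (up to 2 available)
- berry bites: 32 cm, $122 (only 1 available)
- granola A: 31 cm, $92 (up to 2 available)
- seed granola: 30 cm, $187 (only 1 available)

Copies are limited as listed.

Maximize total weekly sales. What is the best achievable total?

2334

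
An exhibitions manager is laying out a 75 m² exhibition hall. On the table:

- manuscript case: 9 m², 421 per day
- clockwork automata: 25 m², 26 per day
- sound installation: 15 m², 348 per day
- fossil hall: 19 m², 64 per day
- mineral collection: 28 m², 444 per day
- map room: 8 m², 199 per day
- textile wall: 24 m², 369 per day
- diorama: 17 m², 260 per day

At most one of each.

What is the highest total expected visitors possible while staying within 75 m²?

Greedy by ratio would take manuscript case + sound installation + mineral collection + map room: 60 m² used, total 1412.
Replace mineral collection with textile wall + diorama: the trade gains 185 net, giving 1597 at 73 m².

1597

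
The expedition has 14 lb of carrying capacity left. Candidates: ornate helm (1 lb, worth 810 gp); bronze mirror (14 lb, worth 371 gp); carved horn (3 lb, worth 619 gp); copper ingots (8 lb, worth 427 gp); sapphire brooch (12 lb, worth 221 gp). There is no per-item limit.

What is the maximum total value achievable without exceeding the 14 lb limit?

11340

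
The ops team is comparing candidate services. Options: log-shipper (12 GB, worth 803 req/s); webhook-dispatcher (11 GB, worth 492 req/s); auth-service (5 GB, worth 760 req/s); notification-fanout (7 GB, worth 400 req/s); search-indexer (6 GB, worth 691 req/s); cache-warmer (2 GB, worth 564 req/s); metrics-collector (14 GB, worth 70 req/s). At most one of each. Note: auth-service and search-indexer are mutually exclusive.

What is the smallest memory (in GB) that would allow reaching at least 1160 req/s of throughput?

7

Minimise GB subject to total throughput ≥ 1160.
auth-service + cache-warmer reaches 1324 using 7 GB.
No combination under 7 GB hits 1160.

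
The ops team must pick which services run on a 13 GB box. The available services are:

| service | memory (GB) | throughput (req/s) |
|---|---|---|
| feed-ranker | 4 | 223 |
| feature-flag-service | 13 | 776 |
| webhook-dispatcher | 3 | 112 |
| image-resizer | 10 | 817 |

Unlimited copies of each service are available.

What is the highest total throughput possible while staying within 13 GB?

929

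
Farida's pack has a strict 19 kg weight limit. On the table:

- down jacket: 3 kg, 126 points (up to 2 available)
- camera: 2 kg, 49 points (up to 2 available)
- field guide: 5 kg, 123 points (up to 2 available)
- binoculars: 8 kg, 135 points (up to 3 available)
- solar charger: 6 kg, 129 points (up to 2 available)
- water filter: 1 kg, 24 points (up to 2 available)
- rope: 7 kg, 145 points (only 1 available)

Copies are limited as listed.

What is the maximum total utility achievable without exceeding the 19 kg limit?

By utility per kg: down jacket 42.00, field guide 24.60, camera 24.50, water filter 24.00 lead.
The ratio ordering already packs tightly: 2×down jacket + camera + 2×field guide + water filter, 19 kg, 571.
Nothing else within 19 kg beats 571.

571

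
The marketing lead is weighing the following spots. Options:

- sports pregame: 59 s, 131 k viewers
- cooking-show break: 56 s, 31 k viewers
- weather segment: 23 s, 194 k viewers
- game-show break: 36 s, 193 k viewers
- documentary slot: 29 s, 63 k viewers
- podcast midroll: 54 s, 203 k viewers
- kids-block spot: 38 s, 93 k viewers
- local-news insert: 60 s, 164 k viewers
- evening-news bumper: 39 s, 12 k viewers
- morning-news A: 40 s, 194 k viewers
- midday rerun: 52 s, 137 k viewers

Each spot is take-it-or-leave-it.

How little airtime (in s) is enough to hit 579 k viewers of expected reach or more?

99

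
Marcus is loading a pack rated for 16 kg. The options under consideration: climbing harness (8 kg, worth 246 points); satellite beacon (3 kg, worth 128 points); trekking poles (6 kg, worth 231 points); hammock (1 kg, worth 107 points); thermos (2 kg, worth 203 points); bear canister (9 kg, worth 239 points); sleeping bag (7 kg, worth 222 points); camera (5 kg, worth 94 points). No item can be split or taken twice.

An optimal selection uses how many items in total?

4

Optimal total is 763.
For example trekking poles + hammock + thermos + sleeping bag achieves it, using 16 kg.
All optima have 4 items.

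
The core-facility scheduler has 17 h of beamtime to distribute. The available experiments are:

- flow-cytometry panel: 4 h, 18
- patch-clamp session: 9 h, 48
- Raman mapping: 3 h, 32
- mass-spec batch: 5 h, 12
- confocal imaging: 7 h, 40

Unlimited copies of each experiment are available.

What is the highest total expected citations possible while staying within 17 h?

160

5×Raman mapping uses 15 of the 17 h and totals 160.
Nothing else within 17 h beats 160.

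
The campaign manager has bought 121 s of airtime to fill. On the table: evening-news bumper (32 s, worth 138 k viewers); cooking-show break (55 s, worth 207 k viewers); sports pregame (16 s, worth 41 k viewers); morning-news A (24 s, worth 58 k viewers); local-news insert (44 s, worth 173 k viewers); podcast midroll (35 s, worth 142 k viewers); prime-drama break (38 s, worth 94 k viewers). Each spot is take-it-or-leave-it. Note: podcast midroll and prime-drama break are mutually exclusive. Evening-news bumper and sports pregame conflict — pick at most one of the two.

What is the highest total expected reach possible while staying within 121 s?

453

Best packing: evening-news bumper + local-news insert + podcast midroll — 111 s, 453 total.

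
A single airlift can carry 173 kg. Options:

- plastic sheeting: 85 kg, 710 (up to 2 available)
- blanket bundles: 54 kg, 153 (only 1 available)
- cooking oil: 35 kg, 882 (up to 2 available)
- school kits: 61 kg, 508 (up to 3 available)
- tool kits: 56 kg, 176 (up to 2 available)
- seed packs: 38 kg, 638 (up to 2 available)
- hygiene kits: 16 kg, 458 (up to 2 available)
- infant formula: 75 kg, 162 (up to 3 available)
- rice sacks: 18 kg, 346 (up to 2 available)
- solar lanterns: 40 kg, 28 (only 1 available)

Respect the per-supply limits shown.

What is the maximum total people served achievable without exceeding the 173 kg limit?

3664

Taking the top-ratio supplies first gives 2×cooking oil + 2×hygiene kits + 2×rice sacks for 3372 (138 kg).
Dropping rice sacks frees 18 kg; slotting in seed packs (38 kg) lifts the total to 3664 at 158 kg.
No other feasible combination exceeds 3664.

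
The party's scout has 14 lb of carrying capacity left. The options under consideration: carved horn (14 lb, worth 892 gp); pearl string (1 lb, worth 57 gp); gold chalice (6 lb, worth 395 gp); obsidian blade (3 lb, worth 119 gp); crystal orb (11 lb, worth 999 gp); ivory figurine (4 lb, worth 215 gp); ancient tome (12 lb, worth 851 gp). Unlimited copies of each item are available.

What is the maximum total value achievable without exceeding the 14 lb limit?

1170

Best packing: 3×pearl string + crystal orb — 14 lb, 1170 total.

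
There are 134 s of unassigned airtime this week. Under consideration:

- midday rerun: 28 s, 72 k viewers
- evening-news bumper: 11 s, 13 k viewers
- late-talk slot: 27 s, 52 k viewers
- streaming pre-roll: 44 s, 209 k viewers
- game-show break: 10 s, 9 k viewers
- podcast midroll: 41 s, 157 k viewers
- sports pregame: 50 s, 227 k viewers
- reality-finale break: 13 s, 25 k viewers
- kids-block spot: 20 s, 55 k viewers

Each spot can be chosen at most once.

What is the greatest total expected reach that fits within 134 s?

521

Ranking by ratio (expected reach/s): streaming pre-roll 4.75, sports pregame 4.54, podcast midroll 3.83.
A density-first pass picks streaming pre-roll + sports pregame + reality-finale break + kids-block spot — 516 at 127 s.
Replace reality-finale break and kids-block spot with midday rerun + evening-news bumper: the trade gains 5 net, giving 521 at 133 s.
The closest alternative, midday rerun + streaming pre-roll + game-show break + sports pregame, reaches only 517.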